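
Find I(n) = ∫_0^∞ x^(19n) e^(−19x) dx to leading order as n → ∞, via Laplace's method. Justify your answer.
I(n) ~ (sqrt(2π·19n) / 19) · (19n/(19e))^(19n)

Write the integrand as exp(19n ln x − 19x) and set f(x) = 19n ln x − 19x. Then f'(x) = 19n/x − 19 = 0 at x* = 19n/19, and f''(x*) = −19n/x*^2 = −19^2/(19n). Laplace's method (interior maximum) gives
  I(n) ~ e^(f(x*)) · sqrt(2π / |f''(x*)|)
        = exp(19n ln(19n/19) − 19n) · sqrt(2π · 19n / 19^2)
        = (19n/19)^(19n) e^(−19n) · sqrt(2π·19n) / 19
        = (sqrt(2π·19n) / 19) · (19n/(19e))^(19n).
This matches Γ(19n+1)/19^(19n+1) with Stirling applied to Γ.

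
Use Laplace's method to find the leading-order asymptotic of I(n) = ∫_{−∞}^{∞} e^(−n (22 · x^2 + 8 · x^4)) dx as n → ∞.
I(n) ~ sqrt(π/(22n))

φ(x) = 22 · x^2 + 8 · x^4 has its unique global minimum at x* = 0 (since φ'(x) = 44x + 32x^3 = 0 only at x = 0 for real x with both coefficients positive, and φ → ∞ as |x| → ∞). At x* = 0, φ(0) = 0 and φ''(0) = 44. Laplace's method then gives
  I(n) ~ sqrt(2π / (n · φ''(0))) · e^(−n φ(0)) = sqrt(2π / (44n)) = sqrt(π/(22n)).
The 8 · x^4 term contributes only at subleading order (an O(1/n) relative correction).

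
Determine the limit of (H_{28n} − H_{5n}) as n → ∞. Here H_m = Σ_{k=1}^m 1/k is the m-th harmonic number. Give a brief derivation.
lim = ln(28/5)

Euler-Maclaurin gives H_m = ln m + γ + 1/(2m) + O(1/m^2). The γ and O(1/m) terms cancel in the difference:
  H_{28n} − H_{5n} = ln(28n) − ln(5n) + O(1/n) = ln(28/5) + O(1/n).
Hence the limit is ln(28/5).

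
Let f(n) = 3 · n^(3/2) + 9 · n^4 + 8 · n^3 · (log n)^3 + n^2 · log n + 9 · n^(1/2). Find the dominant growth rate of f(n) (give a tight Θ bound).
f(n) ∈ Θ(n^4)

Compare the terms by growth order. For large n, n^a · (log n)^b dominates n^a' · (log n)^b' iff a > a', or (a = a' and b > b'). Ranking the 5 terms shows the dominant one is 9 · n^4. Hence f(n) ∈ Θ(n^4).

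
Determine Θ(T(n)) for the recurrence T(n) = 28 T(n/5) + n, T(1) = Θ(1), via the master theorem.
T(n) = Θ(n^(log_5 28))

Master theorem: compare f(n) = n to n^(log_5 28) where log_5 28 ≈ 2.070. Since 1 < log_5 28, we have f(n) = O(n^(log_5 28 − ε)) for some ε > 0 — Case 1. Hence T(n) = Θ(n^(log_5 28)).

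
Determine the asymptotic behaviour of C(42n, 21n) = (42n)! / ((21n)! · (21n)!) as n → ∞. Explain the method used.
C(42n, 21n) ~ (4)^(21n) · sqrt(1/(π·21n))

Write N = 21n. Apply Stirling to each factorial:
  (2N)! ~ sqrt(2π·2N) · (2N/e)^(2N),
  N! ~ sqrt(2π N) · (N/e)^N,
  (1N)! ~ sqrt(2π·1N) · (1N/e)^(1N).
The exponential factors combine to (2N)^(2N) / (N^N · (1N)^(1N)) = 2^(2N)/1^(1N) = (2^2/1^1)^N = (4)^N.
The square-root prefactors combine to sqrt(2π·2N) / (sqrt(2π N)·sqrt(2π·1N)) = sqrt(2 / (2π·1·N)) = sqrt(1/(π·21n)).
Substituting N = 21n: C(42n, 21n) ~ (4)^(21n) · sqrt(1/(π·21n)).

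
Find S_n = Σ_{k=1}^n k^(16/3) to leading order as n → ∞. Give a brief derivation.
S_n ~ (3/19) · n^(19/3)

Integral comparison: Σ_{k=1}^n k^(16/3) = ∫_0^n x^(16/3) dx + O(n^(16/3)). The integral is n^(1 + 16/3) / (1 + 16/3) = n^((16+3)/3) / ((16+3)/3) = (3/19) · n^(19/3).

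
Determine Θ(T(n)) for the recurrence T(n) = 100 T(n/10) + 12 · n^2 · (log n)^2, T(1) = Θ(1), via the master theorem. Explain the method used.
T(n) = Θ(n^2 · (log n)^3)

Here log_10 100 = 2 and f(n) = 12 · n^2 · (log n)^2 = Θ(n^(log_10 100) · (log n)^2). This is the extended Case 2 of the master theorem (f matches the critical exponent up to log factors), giving T(n) = Θ(n^(log_10 100) · (log n)^(2+1)) = Θ(n^2 · (log n)^3).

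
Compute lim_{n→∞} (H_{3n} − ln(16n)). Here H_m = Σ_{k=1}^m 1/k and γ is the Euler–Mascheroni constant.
lim = ln(3/16) + γ

By Euler-Maclaurin, H_m = ln m + γ + O(1/m). So
  H_{3n} − ln(16n) = ln(3n) + γ − ln(16n) + O(1/n)
                       = ln(3/16) + γ + O(1/n).
Hence the limit is ln(3/16) + γ.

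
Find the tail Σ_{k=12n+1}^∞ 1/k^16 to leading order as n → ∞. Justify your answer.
Σ_{k>12n} 1/k^16 ~ 1/(15 · (12n)^15)

Compare to the integral: ∫_{12n}^∞ x^(−16) dx = [−x^(−15)/15]_{12n}^∞ = 1/((16−1)·(12n)^15). Euler-Maclaurin then gives
  Σ_{k>12n} 1/k^16 = ∫_{12n}^∞ dx/x^16 − 1/(2·(12n)^16) + O(1/(12n)^17).
(Equivalently this is ζ(16) − Σ_{k≤12n} 1/k^16.)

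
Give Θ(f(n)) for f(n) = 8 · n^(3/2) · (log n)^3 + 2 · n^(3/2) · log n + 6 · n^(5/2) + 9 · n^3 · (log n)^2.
f(n) ∈ Θ(n^3 · (log n)^2)

Compare the terms by growth order. For large n, n^a · (log n)^b dominates n^a' · (log n)^b' iff a > a', or (a = a' and b > b'). Ranking the 4 terms shows the dominant one is 9 · n^3 · (log n)^2. Hence f(n) ∈ Θ(n^3 · (log n)^2).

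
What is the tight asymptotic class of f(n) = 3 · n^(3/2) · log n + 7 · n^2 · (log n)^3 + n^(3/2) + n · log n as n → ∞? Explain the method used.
f(n) ∈ Θ(n^2 · (log n)^3)

Compare the terms by growth order. For large n, n^a · (log n)^b dominates n^a' · (log n)^b' iff a > a', or (a = a' and b > b'). Ranking the 4 terms shows the dominant one is 7 · n^2 · (log n)^3. Hence f(n) ∈ Θ(n^2 · (log n)^3).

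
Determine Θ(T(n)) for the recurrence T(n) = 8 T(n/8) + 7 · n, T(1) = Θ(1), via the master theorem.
T(n) = Θ(n log n)

log_8 8 = 1, and f(n) = 7 · n = Θ(n^(log_8 8)). This is Case 2 of the master theorem: T(n) = Θ(f(n) · log n) = Θ(n log n).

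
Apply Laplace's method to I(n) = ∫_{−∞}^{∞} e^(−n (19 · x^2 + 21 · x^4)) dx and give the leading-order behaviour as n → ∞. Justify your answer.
I(n) ~ sqrt(π/(19n))

φ(x) = 19 · x^2 + 21 · x^4 has its unique global minimum at x* = 0 (since φ'(x) = 38x + 84x^3 = 0 only at x = 0 for real x with both coefficients positive, and φ → ∞ as |x| → ∞). At x* = 0, φ(0) = 0 and φ''(0) = 38. Laplace's method then gives
  I(n) ~ sqrt(2π / (n · φ''(0))) · e^(−n φ(0)) = sqrt(2π / (38n)) = sqrt(π/(19n)).
The 21 · x^4 term contributes only at subleading order (an O(1/n) relative correction).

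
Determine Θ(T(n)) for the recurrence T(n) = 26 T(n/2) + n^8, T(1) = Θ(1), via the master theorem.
T(n) = Θ(n^8)

log_2 26 ≈ 4.700. f(n) = n^8 dominates n^(log_2 26) since 8 > 4.700, and the regularity condition a·f(n/b) = 26·(n/2)^8 = (26/256)·n^8 ≤ c·f(n) holds with c = 26/256 ≈ 0.102 < 1. So this is Case 3: T(n) = Θ(f(n)) = Θ(n^8).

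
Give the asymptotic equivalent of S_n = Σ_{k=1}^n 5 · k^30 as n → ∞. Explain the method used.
S_n ~ 5 · n^31 / 31

By integral comparison (Euler-Maclaurin), Σ_{k=1}^n 5 · k^30 = 5 · ∫_0^n x^30 dx + O(n^30) = 5 · n^31/31 + O(n^30). (Equivalently, Faulhaber's formula gives the same leading term.)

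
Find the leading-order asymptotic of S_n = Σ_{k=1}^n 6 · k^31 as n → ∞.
S_n ~ 3 · n^32 / 16

By integral comparison (Euler-Maclaurin), Σ_{k=1}^n 6 · k^31 = 6 · ∫_0^n x^31 dx + O(n^31) = 6 · n^32/32 = 3 · n^32 / 16 + O(n^31). (Equivalently, Faulhaber's formula gives the same leading term.)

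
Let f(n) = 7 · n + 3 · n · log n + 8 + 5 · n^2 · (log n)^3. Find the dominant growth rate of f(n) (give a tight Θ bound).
f(n) ∈ Θ(n^2 · (log n)^3)

Compare the terms by growth order. For large n, n^a · (log n)^b dominates n^a' · (log n)^b' iff a > a', or (a = a' and b > b'). Ranking the 4 terms shows the dominant one is 5 · n^2 · (log n)^3. Hence f(n) ∈ Θ(n^2 · (log n)^3).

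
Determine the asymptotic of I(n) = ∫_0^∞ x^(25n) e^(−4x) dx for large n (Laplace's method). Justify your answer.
I(n) ~ (sqrt(2π·25n) / 4) · (25n/(4e))^(25n)

Write the integrand as exp(25n ln x − 4x) and set f(x) = 25n ln x − 4x. Then f'(x) = 25n/x − 4 = 0 at x* = 25n/4, and f''(x*) = −25n/x*^2 = −4^2/(25n). Laplace's method (interior maximum) gives
  I(n) ~ e^(f(x*)) · sqrt(2π / |f''(x*)|)
        = exp(25n ln(25n/4) − 25n) · sqrt(2π · 25n / 4^2)
        = (25n/4)^(25n) e^(−25n) · sqrt(2π·25n) / 4
        = (sqrt(2π·25n) / 4) · (25n/(4e))^(25n).
This matches Γ(25n+1)/4^(25n+1) with Stirling applied to Γ.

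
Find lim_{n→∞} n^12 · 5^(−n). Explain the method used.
lim = 0

Exponentials with base > 1 dominate every fixed polynomial: for any fixed c, n^c / 5^n → 0 as n → ∞ (e.g. by the ratio test, or by writing 5^n = e^(n ln 5) and noting e^(n ln 5) / n^c → ∞). Hence n^12 · 5^(−n) = n^12 / 5^n → 0.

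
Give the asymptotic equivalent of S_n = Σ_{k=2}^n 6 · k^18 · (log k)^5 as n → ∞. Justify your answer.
S_n ~ 6 · n^19 · (log n)^5 / 19

By integral comparison, S_n = ∫_1^n 6 · x^18 · (log x)^5 dx + O(n^18 · (log n)^5). For the integral, the leading term of ∫_1^n x^18 (log x)^5 dx is n^19/19 · (log n)^5 (by repeated integration by parts; each step lowers the log-exponent and produces a relatively O(1/log n) correction). Hence S_n ~ 6 · n^19 · (log n)^5 / 19.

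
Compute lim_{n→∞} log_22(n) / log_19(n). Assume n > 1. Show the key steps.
lim = ln(19) / ln(22) = log_22(19)

Change of base: log_22(n) = ln n / ln 22 and log_19(n) = ln n / ln 19. The ratio is (ln n / ln 22) · (ln 19 / ln n) = ln 19 / ln 22, a constant independent of n. So the limit is ln 19 / ln 22 = log_22(19).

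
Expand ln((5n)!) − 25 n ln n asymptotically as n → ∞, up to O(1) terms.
ln((5n)!) − 25 n ln n = −20 n ln n + 5(ln 5 − 1) n + (1/2) ln(2π·5n) + O(1/n)

Stirling: ln((5n)!) = 5n ln(5n) − 5n + (1/2) ln(2π·5n) + O(1/n).
Expand 5n ln(5n) = 5n (ln n + ln 5) = 5n ln n + 5n ln 5.
Subtract 25n ln n: leading term is (5 − 25) n ln n = −20 n ln n. The next term is 5n ln 5 − 5n = 5(ln 5 − 1) n. Then the (1/2) ln(2π·5n) correction.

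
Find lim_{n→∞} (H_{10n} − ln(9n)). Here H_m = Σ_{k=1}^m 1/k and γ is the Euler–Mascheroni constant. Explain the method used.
lim = ln(10/9) + γ

By Euler-Maclaurin, H_m = ln m + γ + O(1/m). So
  H_{10n} − ln(9n) = ln(10n) + γ − ln(9n) + O(1/n)
                       = ln(10/9) + γ + O(1/n).
Hence the limit is ln(10/9) + γ.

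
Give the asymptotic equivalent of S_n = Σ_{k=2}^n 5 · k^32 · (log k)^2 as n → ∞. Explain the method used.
S_n ~ 5 · n^33 · (log n)^2 / 33

By integral comparison, S_n = ∫_1^n 5 · x^32 · (log x)^2 dx + O(n^32 · (log n)^2). For the integral, the leading term of ∫_1^n x^32 (log x)^2 dx is n^33/33 · (log n)^2 (by repeated integration by parts; each step lowers the log-exponent and produces a relatively O(1/log n) correction). Hence S_n ~ 5 · n^33 · (log n)^2 / 33.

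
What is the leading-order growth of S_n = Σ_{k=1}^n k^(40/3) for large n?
S_n ~ (3/43) · n^(43/3)

Integral comparison: Σ_{k=1}^n k^(40/3) = ∫_0^n x^(40/3) dx + O(n^(40/3)). The integral is n^(1 + 40/3) / (1 + 40/3) = n^((40+3)/3) / ((40+3)/3) = (3/43) · n^(43/3).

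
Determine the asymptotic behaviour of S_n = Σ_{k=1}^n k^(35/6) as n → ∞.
S_n ~ (6/41) · n^(41/6)

Integral comparison: Σ_{k=1}^n k^(35/6) = ∫_0^n x^(35/6) dx + O(n^(35/6)). The integral is n^(1 + 35/6) / (1 + 35/6) = n^((35+6)/6) / ((35+6)/6) = (6/41) · n^(41/6).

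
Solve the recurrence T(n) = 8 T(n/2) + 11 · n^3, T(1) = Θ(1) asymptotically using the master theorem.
T(n) = Θ(n^3 log n)

log_2 8 = 3, and f(n) = 11 · n^3 = Θ(n^(log_2 8)). This is Case 2 of the master theorem: T(n) = Θ(f(n) · log n) = Θ(n^3 log n).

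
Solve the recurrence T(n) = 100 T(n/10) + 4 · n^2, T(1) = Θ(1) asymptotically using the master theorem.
T(n) = Θ(n^2 log n)

log_10 100 = 2, and f(n) = 4 · n^2 = Θ(n^(log_10 100)). This is Case 2 of the master theorem: T(n) = Θ(f(n) · log n) = Θ(n^2 log n).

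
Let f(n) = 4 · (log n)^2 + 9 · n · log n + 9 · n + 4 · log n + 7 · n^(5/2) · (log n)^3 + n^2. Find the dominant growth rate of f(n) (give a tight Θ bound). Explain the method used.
f(n) ∈ Θ(n^(5/2) · (log n)^3)

Compare the terms by growth order. For large n, n^a · (log n)^b dominates n^a' · (log n)^b' iff a > a', or (a = a' and b > b'). Ranking the 6 terms shows the dominant one is 7 · n^(5/2) · (log n)^3. Hence f(n) ∈ Θ(n^(5/2) · (log n)^3).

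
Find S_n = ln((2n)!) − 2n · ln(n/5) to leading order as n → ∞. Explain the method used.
S_n ~ 2n · (ln 10 − 1) + O(ln n)

Stirling: ln((2n)!) = 2n ln(2n) − 2n + O(ln n).
  S_n = 2n ln(2n) − 2n − 2n ln(n/5) + O(ln n)
      = 2n ln(2n) − 2n ln n + 2n ln 5 − 2n + O(ln n)
      = 2n ln 2 + 2n ln 5 − 2n + O(ln n)
      = 2n (ln 10 − 1) + O(ln n).
Numerically ln(10) − 1 ≈ 1.3026.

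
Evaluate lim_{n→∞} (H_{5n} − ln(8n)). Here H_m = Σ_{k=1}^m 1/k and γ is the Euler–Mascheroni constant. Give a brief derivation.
lim = ln(5/8) + γ

By Euler-Maclaurin, H_m = ln m + γ + O(1/m). So
  H_{5n} − ln(8n) = ln(5n) + γ − ln(8n) + O(1/n)
                       = ln(5/8) + γ + O(1/n).
Hence the limit is ln(5/8) + γ.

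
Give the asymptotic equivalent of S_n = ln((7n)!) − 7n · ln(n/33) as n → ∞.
S_n ~ 7n · (ln 231 − 1) + O(ln n)

Stirling: ln((7n)!) = 7n ln(7n) − 7n + O(ln n).
  S_n = 7n ln(7n) − 7n − 7n ln(n/33) + O(ln n)
      = 7n ln(7n) − 7n ln n + 7n ln 33 − 7n + O(ln n)
      = 7n ln 7 + 7n ln 33 − 7n + O(ln n)
      = 7n (ln 231 − 1) + O(ln n).
Numerically ln(231) − 1 ≈ 4.4424.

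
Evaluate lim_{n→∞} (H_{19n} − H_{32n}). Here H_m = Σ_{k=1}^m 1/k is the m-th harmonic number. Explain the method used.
lim = ln(19/32)

Euler-Maclaurin gives H_m = ln m + γ + 1/(2m) + O(1/m^2). The γ and O(1/m) terms cancel in the difference:
  H_{19n} − H_{32n} = ln(19n) − ln(32n) + O(1/n) = ln(19/32) + O(1/n).
Hence the limit is ln(19/32).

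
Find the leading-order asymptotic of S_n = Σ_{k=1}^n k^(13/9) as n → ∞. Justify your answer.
S_n ~ (9/22) · n^(22/9)

Integral comparison: Σ_{k=1}^n k^(13/9) = ∫_0^n x^(13/9) dx + O(n^(13/9)). The integral is n^(1 + 13/9) / (1 + 13/9) = n^((13+9)/9) / ((13+9)/9) = (9/22) · n^(22/9).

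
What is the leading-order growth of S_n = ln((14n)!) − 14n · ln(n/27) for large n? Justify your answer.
S_n ~ 14n · (ln 378 − 1) + O(ln n)

Stirling: ln((14n)!) = 14n ln(14n) − 14n + O(ln n).
  S_n = 14n ln(14n) − 14n − 14n ln(n/27) + O(ln n)
      = 14n ln(14n) − 14n ln n + 14n ln 27 − 14n + O(ln n)
      = 14n ln 14 + 14n ln 27 − 14n + O(ln n)
      = 14n (ln 378 − 1) + O(ln n).
Numerically ln(378) − 1 ≈ 4.9349.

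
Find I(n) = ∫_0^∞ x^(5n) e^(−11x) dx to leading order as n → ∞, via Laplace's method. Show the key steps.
I(n) ~ (sqrt(2π·5n) / 11) · (5n/(11e))^(5n)

Write the integrand as exp(5n ln x − 11x) and set f(x) = 5n ln x − 11x. Then f'(x) = 5n/x − 11 = 0 at x* = 5n/11, and f''(x*) = −5n/x*^2 = −11^2/(5n). Laplace's method (interior maximum) gives
  I(n) ~ e^(f(x*)) · sqrt(2π / |f''(x*)|)
        = exp(5n ln(5n/11) − 5n) · sqrt(2π · 5n / 11^2)
        = (5n/11)^(5n) e^(−5n) · sqrt(2π·5n) / 11
        = (sqrt(2π·5n) / 11) · (5n/(11e))^(5n).
This matches Γ(5n+1)/11^(5n+1) with Stirling applied to Γ.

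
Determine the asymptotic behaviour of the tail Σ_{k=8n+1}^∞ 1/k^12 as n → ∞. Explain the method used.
Σ_{k>8n} 1/k^12 ~ 1/(11 · (8n)^11)

Compare to the integral: ∫_{8n}^∞ x^(−12) dx = [−x^(−11)/11]_{8n}^∞ = 1/((12−1)·(8n)^11). Euler-Maclaurin then gives
  Σ_{k>8n} 1/k^12 = ∫_{8n}^∞ dx/x^12 − 1/(2·(8n)^12) + O(1/(8n)^13).
(Equivalently this is ζ(12) − Σ_{k≤8n} 1/k^12.)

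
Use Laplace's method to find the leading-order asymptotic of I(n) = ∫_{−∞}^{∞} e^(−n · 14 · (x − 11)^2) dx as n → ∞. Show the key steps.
I(n) = sqrt(π/(14n))

Here φ(x) = 14 · (x − 11)^2 has its unique minimum at x* = 11 with φ(x*) = 0 and φ''(x*) = 28. Laplace's method gives
  I(n) ~ e^(−n φ(x*)) · sqrt(2π / (n · φ''(x*))) = sqrt(2π / (28n)) = sqrt(π/(14n)).
This is exact: substituting u = (x − 11)·sqrt(14n) gives I(n) = (1/sqrt(14n)) ∫_{−∞}^{∞} e^(−u^2) du = sqrt(π/(14n)).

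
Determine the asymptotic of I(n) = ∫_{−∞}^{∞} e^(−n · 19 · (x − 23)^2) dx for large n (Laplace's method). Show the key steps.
I(n) = sqrt(π/(19n))

Here φ(x) = 19 · (x − 23)^2 has its unique minimum at x* = 23 with φ(x*) = 0 and φ''(x*) = 38. Laplace's method gives
  I(n) ~ e^(−n φ(x*)) · sqrt(2π / (n · φ''(x*))) = sqrt(2π / (38n)) = sqrt(π/(19n)).
This is exact: substituting u = (x − 23)·sqrt(19n) gives I(n) = (1/sqrt(19n)) ∫_{−∞}^{∞} e^(−u^2) du = sqrt(π/(19n)).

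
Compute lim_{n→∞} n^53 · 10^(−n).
lim = 0

Exponentials with base > 1 dominate every fixed polynomial: for any fixed c, n^c / 10^n → 0 as n → ∞ (e.g. by the ratio test, or by writing 10^n = e^(n ln 10) and noting e^(n ln 10) / n^c → ∞). Hence n^53 · 10^(−n) = n^53 / 10^n → 0.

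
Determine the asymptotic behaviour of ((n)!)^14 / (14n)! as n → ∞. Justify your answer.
((n)!)^14/(14n)! ~ ((2π·n)^(13/2) / sqrt(14)) · 14^(−14·n)  →  0

Write N = n. Stirling: N! ~ sqrt(2π N)(N/e)^N and (14N)! ~ sqrt(2π·14N)·(14N/e)^(14N).
  (N!)^14/(14N)! ~ (2π N)^(14/2) (N/e)^(14N) / [sqrt(2π·14N) (14N/e)^(14N)]
     = (2π N)^(14/2) / sqrt(2π·14N) · (N/(14N))^(14N)
     = (2π N)^((14−1)/2) / sqrt(14) · 14^(−14N).
Since 14^14 > 1, the factor 14^(−14N) decays exponentially, so the ratio → 0. Substituting N = n gives the stated form.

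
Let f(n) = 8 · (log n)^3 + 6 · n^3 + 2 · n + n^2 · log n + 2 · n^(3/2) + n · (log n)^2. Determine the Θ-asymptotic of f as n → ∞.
f(n) ∈ Θ(n^3)

Compare the terms by growth order. For large n, n^a · (log n)^b dominates n^a' · (log n)^b' iff a > a', or (a = a' and b > b'). Ranking the 6 terms shows the dominant one is 6 · n^3. Hence f(n) ∈ Θ(n^3).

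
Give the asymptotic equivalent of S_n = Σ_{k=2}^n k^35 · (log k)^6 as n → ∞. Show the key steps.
S_n ~ n^36 · (log n)^6 / 36

By integral comparison, S_n = ∫_1^n x^35 · (log x)^6 dx + O(n^35 · (log n)^6). For the integral, the leading term of ∫_1^n x^35 (log x)^6 dx is n^36/36 · (log n)^6 (by repeated integration by parts; each step lowers the log-exponent and produces a relatively O(1/log n) correction). Hence S_n ~ n^36 · (log n)^6 / 36.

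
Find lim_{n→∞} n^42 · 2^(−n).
lim = 0

Exponentials with base > 1 dominate every fixed polynomial: for any fixed c, n^c / 2^n → 0 as n → ∞ (e.g. by the ratio test, or by writing 2^n = e^(n ln 2) and noting e^(n ln 2) / n^c → ∞). Hence n^42 · 2^(−n) = n^42 / 2^n → 0.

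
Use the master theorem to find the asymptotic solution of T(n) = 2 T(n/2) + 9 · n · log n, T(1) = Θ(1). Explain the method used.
T(n) = Θ(n · (log n)^2)

Here log_2 2 = 1 and f(n) = 9 · n · log n = Θ(n^(log_2 2) · (log n)^1). This is the extended Case 2 of the master theorem (f matches the critical exponent up to log factors), giving T(n) = Θ(n^(log_2 2) · (log n)^(1+1)) = Θ(n · (log n)^2).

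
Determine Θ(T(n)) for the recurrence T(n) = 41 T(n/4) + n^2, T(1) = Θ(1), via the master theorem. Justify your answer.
T(n) = Θ(n^(log_4 41))

Master theorem: compare f(n) = n^2 to n^(log_4 41) where log_4 41 ≈ 2.679. Since 2 < log_4 41, we have f(n) = O(n^(log_4 41 − ε)) for some ε > 0 — Case 1. Hence T(n) = Θ(n^(log_4 41)).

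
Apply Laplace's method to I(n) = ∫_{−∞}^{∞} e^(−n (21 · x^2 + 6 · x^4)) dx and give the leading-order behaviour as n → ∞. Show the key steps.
I(n) ~ sqrt(π/(21n))

φ(x) = 21 · x^2 + 6 · x^4 has its unique global minimum at x* = 0 (since φ'(x) = 42x + 24x^3 = 0 only at x = 0 for real x with both coefficients positive, and φ → ∞ as |x| → ∞). At x* = 0, φ(0) = 0 and φ''(0) = 42. Laplace's method then gives
  I(n) ~ sqrt(2π / (n · φ''(0))) · e^(−n φ(0)) = sqrt(2π / (42n)) = sqrt(π/(21n)).
The 6 · x^4 term contributes only at subleading order (an O(1/n) relative correction).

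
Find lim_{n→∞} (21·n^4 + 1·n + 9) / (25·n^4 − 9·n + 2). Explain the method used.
lim = 21/25

For large n the leading n^4 terms dominate both numerator and denominator. Dividing top and bottom by n^4, every other term tends to 0, leaving 21/25.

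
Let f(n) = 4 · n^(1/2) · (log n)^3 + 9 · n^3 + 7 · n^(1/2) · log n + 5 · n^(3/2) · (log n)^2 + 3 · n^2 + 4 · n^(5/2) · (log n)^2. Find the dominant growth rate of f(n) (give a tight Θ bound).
f(n) ∈ Θ(n^3)

Compare the terms by growth order. For large n, n^a · (log n)^b dominates n^a' · (log n)^b' iff a > a', or (a = a' and b > b'). Ranking the 6 terms shows the dominant one is 9 · n^3. Hence f(n) ∈ Θ(n^3).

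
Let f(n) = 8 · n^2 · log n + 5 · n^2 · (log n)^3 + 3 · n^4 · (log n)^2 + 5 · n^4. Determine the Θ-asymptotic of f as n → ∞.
f(n) ∈ Θ(n^4 · (log n)^2)

Compare the terms by growth order. For large n, n^a · (log n)^b dominates n^a' · (log n)^b' iff a > a', or (a = a' and b > b'). Ranking the 4 terms shows the dominant one is 3 · n^4 · (log n)^2. Hence f(n) ∈ Θ(n^4 · (log n)^2).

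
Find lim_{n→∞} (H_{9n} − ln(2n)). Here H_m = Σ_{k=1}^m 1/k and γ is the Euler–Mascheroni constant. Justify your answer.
lim = ln(9/2) + γ

By Euler-Maclaurin, H_m = ln m + γ + O(1/m). So
  H_{9n} − ln(2n) = ln(9n) + γ − ln(2n) + O(1/n)
                       = ln(9/2) + γ + O(1/n).
Hence the limit is ln(9/2) + γ.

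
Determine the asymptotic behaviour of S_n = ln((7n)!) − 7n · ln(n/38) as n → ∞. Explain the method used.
S_n ~ 7n · (ln 266 − 1) + O(ln n)

Stirling: ln((7n)!) = 7n ln(7n) − 7n + O(ln n).
  S_n = 7n ln(7n) − 7n − 7n ln(n/38) + O(ln n)
      = 7n ln(7n) − 7n ln n + 7n ln 38 − 7n + O(ln n)
      = 7n ln 7 + 7n ln 38 − 7n + O(ln n)
      = 7n (ln 266 − 1) + O(ln n).
Numerically ln(266) − 1 ≈ 4.5835.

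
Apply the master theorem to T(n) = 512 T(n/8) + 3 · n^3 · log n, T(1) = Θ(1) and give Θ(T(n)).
T(n) = Θ(n^3 · (log n)^2)

Here log_8 512 = 3 and f(n) = 3 · n^3 · log n = Θ(n^(log_8 512) · (log n)^1). This is the extended Case 2 of the master theorem (f matches the critical exponent up to log factors), giving T(n) = Θ(n^(log_8 512) · (log n)^(1+1)) = Θ(n^3 · (log n)^2).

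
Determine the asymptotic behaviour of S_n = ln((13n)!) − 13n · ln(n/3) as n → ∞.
S_n ~ 13n · (ln 39 − 1) + O(ln n)

Stirling: ln((13n)!) = 13n ln(13n) − 13n + O(ln n).
  S_n = 13n ln(13n) − 13n − 13n ln(n/3) + O(ln n)
      = 13n ln(13n) − 13n ln n + 13n ln 3 − 13n + O(ln n)
      = 13n ln 13 + 13n ln 3 − 13n + O(ln n)
      = 13n (ln 39 − 1) + O(ln n).
Numerically ln(39) − 1 ≈ 2.6636.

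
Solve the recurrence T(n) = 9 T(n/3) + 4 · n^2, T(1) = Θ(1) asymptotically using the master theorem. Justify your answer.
T(n) = Θ(n^2 log n)

log_3 9 = 2, and f(n) = 4 · n^2 = Θ(n^(log_3 9)). This is Case 2 of the master theorem: T(n) = Θ(f(n) · log n) = Θ(n^2 log n).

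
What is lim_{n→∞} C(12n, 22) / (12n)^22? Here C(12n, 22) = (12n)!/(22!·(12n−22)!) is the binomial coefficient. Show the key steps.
lim = 1/22! = 1/1124000727777607680000

With N = 12n → ∞: C(N, 22) / N^22 = [N(N−1)…(N−21)] / (22! · N^22) = (1/22!) · 1 · (1 − 1/(12n)) · … · (1 − 21/(12n)). Each factor → 1 as N → ∞, so the limit is 1/22! = 1/1124000727777607680000.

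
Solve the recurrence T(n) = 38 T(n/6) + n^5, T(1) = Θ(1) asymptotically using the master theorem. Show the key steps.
T(n) = Θ(n^5)

log_6 38 ≈ 2.030. f(n) = n^5 dominates n^(log_6 38) since 5 > 2.030, and the regularity condition a·f(n/b) = 38·(n/6)^5 = (38/7776)·n^5 ≤ c·f(n) holds with c = 38/7776 ≈ 0.00489 < 1. So this is Case 3: T(n) = Θ(f(n)) = Θ(n^5).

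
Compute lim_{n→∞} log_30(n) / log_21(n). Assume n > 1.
lim = ln(21) / ln(30) = log_30(21)

Change of base: log_30(n) = ln n / ln 30 and log_21(n) = ln n / ln 21. The ratio is (ln n / ln 30) · (ln 21 / ln n) = ln 21 / ln 30, a constant independent of n. So the limit is ln 21 / ln 30 = log_30(21).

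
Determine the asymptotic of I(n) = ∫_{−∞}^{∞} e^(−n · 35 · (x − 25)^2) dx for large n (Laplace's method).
I(n) = sqrt(π/(35n))

Here φ(x) = 35 · (x − 25)^2 has its unique minimum at x* = 25 with φ(x*) = 0 and φ''(x*) = 70. Laplace's method gives
  I(n) ~ e^(−n φ(x*)) · sqrt(2π / (n · φ''(x*))) = sqrt(2π / (70n)) = sqrt(π/(35n)).
This is exact: substituting u = (x − 25)·sqrt(35n) gives I(n) = (1/sqrt(35n)) ∫_{−∞}^{∞} e^(−u^2) du = sqrt(π/(35n)).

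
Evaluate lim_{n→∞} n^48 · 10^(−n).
lim = 0

Exponentials with base > 1 dominate every fixed polynomial: for any fixed c, n^c / 10^n → 0 as n → ∞ (e.g. by the ratio test, or by writing 10^n = e^(n ln 10) and noting e^(n ln 10) / n^c → ∞). Hence n^48 · 10^(−n) = n^48 / 10^n → 0.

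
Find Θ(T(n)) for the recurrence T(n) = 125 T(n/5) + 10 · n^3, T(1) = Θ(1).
T(n) = Θ(n^3 log n)

log_5 125 = 3, and f(n) = 10 · n^3 = Θ(n^(log_5 125)). This is Case 2 of the master theorem: T(n) = Θ(f(n) · log n) = Θ(n^3 log n).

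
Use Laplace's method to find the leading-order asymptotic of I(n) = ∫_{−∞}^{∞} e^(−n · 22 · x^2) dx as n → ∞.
I(n) = sqrt(π/(22n))

Here φ(x) = 22 · x^2 has its unique minimum at x* = 0 with φ(x*) = 0 and φ''(x*) = 44. Laplace's method gives
  I(n) ~ e^(−n φ(x*)) · sqrt(2π / (n · φ''(x*))) = sqrt(2π / (44n)) = sqrt(π/(22n)).
This is exact: substituting u = (x − 0)·sqrt(22n) gives I(n) = (1/sqrt(22n)) ∫_{−∞}^{∞} e^(−u^2) du = sqrt(π/(22n)).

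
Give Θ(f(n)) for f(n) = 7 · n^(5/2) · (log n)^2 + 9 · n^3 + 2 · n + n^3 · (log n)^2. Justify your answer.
f(n) ∈ Θ(n^3 · (log n)^2)

Compare the terms by growth order. For large n, n^a · (log n)^b dominates n^a' · (log n)^b' iff a > a', or (a = a' and b > b'). Ranking the 4 terms shows the dominant one is n^3 · (log n)^2. Hence f(n) ∈ Θ(n^3 · (log n)^2).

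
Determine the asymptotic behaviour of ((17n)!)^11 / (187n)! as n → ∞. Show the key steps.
((17n)!)^11/(187n)! ~ ((2π·17n)^(10/2) / sqrt(11)) · 11^(−11·17n)  →  0

Write N = 17n. Stirling: N! ~ sqrt(2π N)(N/e)^N and (11N)! ~ sqrt(2π·11N)·(11N/e)^(11N).
  (N!)^11/(11N)! ~ (2π N)^(11/2) (N/e)^(11N) / [sqrt(2π·11N) (11N/e)^(11N)]
     = (2π N)^(11/2) / sqrt(2π·11N) · (N/(11N))^(11N)
     = (2π N)^((11−1)/2) / sqrt(11) · 11^(−11N).
Since 11^11 > 1, the factor 11^(−11N) decays exponentially, so the ratio → 0. Substituting N = 17n gives the stated form.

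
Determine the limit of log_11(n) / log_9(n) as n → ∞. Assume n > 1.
lim = ln(9) / ln(11) = log_11(9)

Change of base: log_11(n) = ln n / ln 11 and log_9(n) = ln n / ln 9. The ratio is (ln n / ln 11) · (ln 9 / ln n) = ln 9 / ln 11, a constant independent of n. So the limit is ln 9 / ln 11 = log_11(9).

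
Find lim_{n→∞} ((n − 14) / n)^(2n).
lim = e^(−28)

Rewrite as (1 − 14/n)^(2n). By the standard limit (1 + x/n)^n → e^x, we have (1 − 14/n)^n → e^(−14), and raising to the 2nd power gives e^(−28).
More precisely, ln[(1 − 14/n)^(2n)] = 2n · ln(1 − 14/n) = 2n · (-14/n + O(1/n^2)) = -28 + O(1/n) → -28.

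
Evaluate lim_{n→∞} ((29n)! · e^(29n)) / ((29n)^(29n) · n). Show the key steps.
lim = 0

Stirling: (29n)! ~ sqrt(2π·29n) · (29n/e)^(29n). Hence
  (29n)! · e^(29n) / (29n)^(29n) ~ sqrt(2π·29n).
Dividing by n: sqrt(2π·29n) / n = sqrt(2π·29) · n^((1−2)/2), so the expression behaves like sqrt(2π·29) · n^((1−2)/2) → 0.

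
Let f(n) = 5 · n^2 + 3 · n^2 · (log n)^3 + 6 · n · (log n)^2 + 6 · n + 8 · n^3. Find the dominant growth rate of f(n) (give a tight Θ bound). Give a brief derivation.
f(n) ∈ Θ(n^3)

Compare the terms by growth order. For large n, n^a · (log n)^b dominates n^a' · (log n)^b' iff a > a', or (a = a' and b > b'). Ranking the 5 terms shows the dominant one is 8 · n^3. Hence f(n) ∈ Θ(n^3).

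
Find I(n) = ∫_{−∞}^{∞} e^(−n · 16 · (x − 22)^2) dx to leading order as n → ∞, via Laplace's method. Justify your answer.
I(n) = sqrt(π/(16n))

Here φ(x) = 16 · (x − 22)^2 has its unique minimum at x* = 22 with φ(x*) = 0 and φ''(x*) = 32. Laplace's method gives
  I(n) ~ e^(−n φ(x*)) · sqrt(2π / (n · φ''(x*))) = sqrt(2π / (32n)) = sqrt(π/(16n)).
This is exact: substituting u = (x − 22)·sqrt(16n) gives I(n) = (1/sqrt(16n)) ∫_{−∞}^{∞} e^(−u^2) du = sqrt(π/(16n)).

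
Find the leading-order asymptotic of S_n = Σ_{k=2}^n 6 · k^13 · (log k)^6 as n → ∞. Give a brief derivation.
S_n ~ 3 · n^14 · (log n)^6 / 7

By integral comparison, S_n = ∫_1^n 6 · x^13 · (log x)^6 dx + O(n^13 · (log n)^6). For the integral, the leading term of ∫_1^n x^13 (log x)^6 dx is n^14/14 · (log n)^6 (by repeated integration by parts; each step lowers the log-exponent and produces a relatively O(1/log n) correction). Hence S_n ~ 3 · n^14 · (log n)^6 / 7.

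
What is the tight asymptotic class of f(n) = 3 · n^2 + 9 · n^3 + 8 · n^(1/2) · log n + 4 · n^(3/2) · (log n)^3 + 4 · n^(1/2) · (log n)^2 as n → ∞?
f(n) ∈ Θ(n^3)

Compare the terms by growth order. For large n, n^a · (log n)^b dominates n^a' · (log n)^b' iff a > a', or (a = a' and b > b'). Ranking the 5 terms shows the dominant one is 9 · n^3. Hence f(n) ∈ Θ(n^3).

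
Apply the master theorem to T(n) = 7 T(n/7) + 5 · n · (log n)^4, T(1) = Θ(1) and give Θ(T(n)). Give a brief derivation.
T(n) = Θ(n · (log n)^5)

Here log_7 7 = 1 and f(n) = 5 · n · (log n)^4 = Θ(n^(log_7 7) · (log n)^4). This is the extended Case 2 of the master theorem (f matches the critical exponent up to log factors), giving T(n) = Θ(n^(log_7 7) · (log n)^(4+1)) = Θ(n · (log n)^5).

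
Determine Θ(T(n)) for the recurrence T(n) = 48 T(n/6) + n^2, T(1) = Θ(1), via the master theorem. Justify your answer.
T(n) = Θ(n^(log_6 48))

Master theorem: compare f(n) = n^2 to n^(log_6 48) where log_6 48 ≈ 2.161. Since 2 < log_6 48, we have f(n) = O(n^(log_6 48 − ε)) for some ε > 0 — Case 1. Hence T(n) = Θ(n^(log_6 48)).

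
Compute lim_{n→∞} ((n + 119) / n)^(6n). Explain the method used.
lim = e^714

Rewrite as (1 + 119/n)^(6n). By the standard limit (1 + x/n)^n → e^x, we have (1 + 119/n)^n → e^119, and raising to the 6th power gives e^714.
More precisely, ln[(1 + 119/n)^(6n)] = 6n · ln(1 + 119/n) = 6n · (119/n + O(1/n^2)) = 714 + O(1/n) → 714.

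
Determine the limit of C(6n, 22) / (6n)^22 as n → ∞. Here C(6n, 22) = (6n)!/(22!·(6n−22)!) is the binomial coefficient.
lim = 1/22! = 1/1124000727777607680000

With N = 6n → ∞: C(N, 22) / N^22 = [N(N−1)…(N−21)] / (22! · N^22) = (1/22!) · 1 · (1 − 1/(6n)) · … · (1 − 21/(6n)). Each factor → 1 as N → ∞, so the limit is 1/22! = 1/1124000727777607680000.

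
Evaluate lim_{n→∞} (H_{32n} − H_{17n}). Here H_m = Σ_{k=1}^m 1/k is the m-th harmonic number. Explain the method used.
lim = ln(32/17)

Euler-Maclaurin gives H_m = ln m + γ + 1/(2m) + O(1/m^2). The γ and O(1/m) terms cancel in the difference:
  H_{32n} − H_{17n} = ln(32n) − ln(17n) + O(1/n) = ln(32/17) + O(1/n).
Hence the limit is ln(32/17).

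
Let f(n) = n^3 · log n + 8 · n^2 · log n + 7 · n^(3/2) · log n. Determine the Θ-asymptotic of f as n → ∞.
f(n) ∈ Θ(n^3 · log n)

Compare the terms by growth order. For large n, n^a · (log n)^b dominates n^a' · (log n)^b' iff a > a', or (a = a' and b > b'). Ranking the 3 terms shows the dominant one is n^3 · log n. Hence f(n) ∈ Θ(n^3 · log n).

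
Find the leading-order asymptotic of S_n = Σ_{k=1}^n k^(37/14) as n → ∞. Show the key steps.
S_n ~ (14/51) · n^(51/14)

Integral comparison: Σ_{k=1}^n k^(37/14) = ∫_0^n x^(37/14) dx + O(n^(37/14)). The integral is n^(1 + 37/14) / (1 + 37/14) = n^((37+14)/14) / ((37+14)/14) = (14/51) · n^(51/14).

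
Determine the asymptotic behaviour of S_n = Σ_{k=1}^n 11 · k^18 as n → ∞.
S_n ~ 11 · n^19 / 19

By integral comparison (Euler-Maclaurin), Σ_{k=1}^n 11 · k^18 = 11 · ∫_0^n x^18 dx + O(n^18) = 11 · n^19/19 + O(n^18). (Equivalently, Faulhaber's formula gives the same leading term.)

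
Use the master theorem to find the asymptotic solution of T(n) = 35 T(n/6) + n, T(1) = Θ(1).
T(n) = Θ(n^(log_6 35))

Master theorem: compare f(n) = n to n^(log_6 35) where log_6 35 ≈ 1.984. Since 1 < log_6 35, we have f(n) = O(n^(log_6 35 − ε)) for some ε > 0 — Case 1. Hence T(n) = Θ(n^(log_6 35)).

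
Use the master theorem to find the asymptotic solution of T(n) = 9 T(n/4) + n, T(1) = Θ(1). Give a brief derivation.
T(n) = Θ(n^(log_4 9))

Master theorem: compare f(n) = n to n^(log_4 9) where log_4 9 ≈ 1.585. Since 1 < log_4 9, we have f(n) = O(n^(log_4 9 − ε)) for some ε > 0 — Case 1. Hence T(n) = Θ(n^(log_4 9)).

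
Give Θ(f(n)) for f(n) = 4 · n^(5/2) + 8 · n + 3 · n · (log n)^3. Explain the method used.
f(n) ∈ Θ(n^(5/2))

Compare the terms by growth order. For large n, n^a · (log n)^b dominates n^a' · (log n)^b' iff a > a', or (a = a' and b > b'). Ranking the 3 terms shows the dominant one is 4 · n^(5/2). Hence f(n) ∈ Θ(n^(5/2)).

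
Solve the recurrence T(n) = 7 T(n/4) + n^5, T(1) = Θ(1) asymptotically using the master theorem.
T(n) = Θ(n^5)

log_4 7 ≈ 1.404. f(n) = n^5 dominates n^(log_4 7) since 5 > 1.404, and the regularity condition a·f(n/b) = 7·(n/4)^5 = (7/1024)·n^5 ≤ c·f(n) holds with c = 7/1024 ≈ 0.00684 < 1. So this is Case 3: T(n) = Θ(f(n)) = Θ(n^5).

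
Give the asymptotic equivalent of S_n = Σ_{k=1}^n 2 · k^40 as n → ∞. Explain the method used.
S_n ~ 2 · n^41 / 41

By integral comparison (Euler-Maclaurin), Σ_{k=1}^n 2 · k^40 = 2 · ∫_0^n x^40 dx + O(n^40) = 2 · n^41/41 + O(n^40). (Equivalently, Faulhaber's formula gives the same leading term.)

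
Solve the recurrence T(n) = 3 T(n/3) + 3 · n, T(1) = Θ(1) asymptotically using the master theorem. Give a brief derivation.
T(n) = Θ(n log n)

log_3 3 = 1, and f(n) = 3 · n = Θ(n^(log_3 3)). This is Case 2 of the master theorem: T(n) = Θ(f(n) · log n) = Θ(n log n).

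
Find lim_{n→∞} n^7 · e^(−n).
lim = 0

Exponentials with base > 1 dominate every fixed polynomial: for any fixed c, n^c / e^n → 0 as n → ∞ (e.g. by the ratio test, or since e^n grows faster than any power of n). Hence n^7 · e^(−n) = n^7 / e^n → 0.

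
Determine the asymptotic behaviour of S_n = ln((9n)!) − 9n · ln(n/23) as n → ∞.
S_n ~ 9n · (ln 207 − 1) + O(ln n)

Stirling: ln((9n)!) = 9n ln(9n) − 9n + O(ln n).
  S_n = 9n ln(9n) − 9n − 9n ln(n/23) + O(ln n)
      = 9n ln(9n) − 9n ln n + 9n ln 23 − 9n + O(ln n)
      = 9n ln 9 + 9n ln 23 − 9n + O(ln n)
      = 9n (ln 207 − 1) + O(ln n).
Numerically ln(207) − 1 ≈ 4.3327.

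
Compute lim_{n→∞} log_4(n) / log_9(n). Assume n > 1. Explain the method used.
lim = ln(9) / ln(4) = log_4(9)

Change of base: log_4(n) = ln n / ln 4 and log_9(n) = ln n / ln 9. The ratio is (ln n / ln 4) · (ln 9 / ln n) = ln 9 / ln 4, a constant independent of n. So the limit is ln 9 / ln 4 = log_4(9).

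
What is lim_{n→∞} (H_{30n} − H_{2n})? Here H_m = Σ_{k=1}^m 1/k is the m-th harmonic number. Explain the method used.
lim = ln(30/2) = ln 15

Euler-Maclaurin gives H_m = ln m + γ + 1/(2m) + O(1/m^2). The γ and O(1/m) terms cancel in the difference:
  H_{30n} − H_{2n} = ln(30n) − ln(2n) + O(1/n) = ln(30/2) + O(1/n).
Hence the limit is ln(30/2) = ln 15.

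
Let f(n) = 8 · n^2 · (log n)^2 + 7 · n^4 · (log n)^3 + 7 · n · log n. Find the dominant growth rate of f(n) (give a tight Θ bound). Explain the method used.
f(n) ∈ Θ(n^4 · (log n)^3)

Compare the terms by growth order. For large n, n^a · (log n)^b dominates n^a' · (log n)^b' iff a > a', or (a = a' and b > b'). Ranking the 3 terms shows the dominant one is 7 · n^4 · (log n)^3. Hence f(n) ∈ Θ(n^4 · (log n)^3).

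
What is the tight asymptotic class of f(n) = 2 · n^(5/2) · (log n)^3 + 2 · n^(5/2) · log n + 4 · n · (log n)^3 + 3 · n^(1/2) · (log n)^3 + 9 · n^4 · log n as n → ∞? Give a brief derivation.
f(n) ∈ Θ(n^4 · log n)

Compare the terms by growth order. For large n, n^a · (log n)^b dominates n^a' · (log n)^b' iff a > a', or (a = a' and b > b'). Ranking the 5 terms shows the dominant one is 9 · n^4 · log n. Hence f(n) ∈ Θ(n^4 · log n).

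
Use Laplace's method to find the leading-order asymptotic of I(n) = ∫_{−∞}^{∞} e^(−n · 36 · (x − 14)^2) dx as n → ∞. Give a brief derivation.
I(n) = sqrt(π/(36n))

Here φ(x) = 36 · (x − 14)^2 has its unique minimum at x* = 14 with φ(x*) = 0 and φ''(x*) = 72. Laplace's method gives
  I(n) ~ e^(−n φ(x*)) · sqrt(2π / (n · φ''(x*))) = sqrt(2π / (72n)) = sqrt(π/(36n)).
This is exact: substituting u = (x − 14)·sqrt(36n) gives I(n) = (1/sqrt(36n)) ∫_{−∞}^{∞} e^(−u^2) du = sqrt(π/(36n)).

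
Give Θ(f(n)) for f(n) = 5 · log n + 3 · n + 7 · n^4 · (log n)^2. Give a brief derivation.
f(n) ∈ Θ(n^4 · (log n)^2)

Compare the terms by growth order. For large n, n^a · (log n)^b dominates n^a' · (log n)^b' iff a > a', or (a = a' and b > b'). Ranking the 3 terms shows the dominant one is 7 · n^4 · (log n)^2. Hence f(n) ∈ Θ(n^4 · (log n)^2).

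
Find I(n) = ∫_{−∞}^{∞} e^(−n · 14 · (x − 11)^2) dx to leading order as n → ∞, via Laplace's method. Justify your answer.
I(n) = sqrt(π/(14n))

Here φ(x) = 14 · (x − 11)^2 has its unique minimum at x* = 11 with φ(x*) = 0 and φ''(x*) = 28. Laplace's method gives
  I(n) ~ e^(−n φ(x*)) · sqrt(2π / (n · φ''(x*))) = sqrt(2π / (28n)) = sqrt(π/(14n)).
This is exact: substituting u = (x − 11)·sqrt(14n) gives I(n) = (1/sqrt(14n)) ∫_{−∞}^{∞} e^(−u^2) du = sqrt(π/(14n)).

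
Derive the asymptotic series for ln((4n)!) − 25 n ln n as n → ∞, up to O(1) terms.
ln((4n)!) − 25 n ln n = −21 n ln n + 4(ln 4 − 1) n + (1/2) ln(2π·4n) + O(1/n)

Stirling: ln((4n)!) = 4n ln(4n) − 4n + (1/2) ln(2π·4n) + O(1/n).
Expand 4n ln(4n) = 4n (ln n + ln 4) = 4n ln n + 4n ln 4.
Subtract 25n ln n: leading term is (4 − 25) n ln n = −21 n ln n. The next term is 4n ln 4 − 4n = 4(ln 4 − 1) n. Then the (1/2) ln(2π·4n) correction.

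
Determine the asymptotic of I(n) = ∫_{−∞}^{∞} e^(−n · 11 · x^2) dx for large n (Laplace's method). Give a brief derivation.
I(n) = sqrt(π/(11n))

Here φ(x) = 11 · x^2 has its unique minimum at x* = 0 with φ(x*) = 0 and φ''(x*) = 22. Laplace's method gives
  I(n) ~ e^(−n φ(x*)) · sqrt(2π / (n · φ''(x*))) = sqrt(2π / (22n)) = sqrt(π/(11n)).
This is exact: substituting u = (x − 0)·sqrt(11n) gives I(n) = (1/sqrt(11n)) ∫_{−∞}^{∞} e^(−u^2) du = sqrt(π/(11n)).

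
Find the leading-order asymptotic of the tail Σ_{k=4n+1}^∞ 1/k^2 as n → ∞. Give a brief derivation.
Σ_{k>4n} 1/k^2 ~ 1/(1 · (4n))

Compare to the integral: ∫_{4n}^∞ x^(−2) dx = [−x^(−1)/1]_{4n}^∞ = 1/((2−1)·(4n)). Euler-Maclaurin then gives
  Σ_{k>4n} 1/k^2 = ∫_{4n}^∞ dx/x^2 − 1/(2·(4n)^2) + O(1/(4n)^3).
(Equivalently this is ζ(2) − Σ_{k≤4n} 1/k^2.)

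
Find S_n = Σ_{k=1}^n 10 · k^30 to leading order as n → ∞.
S_n ~ 10 · n^31 / 31

By integral comparison (Euler-Maclaurin), Σ_{k=1}^n 10 · k^30 = 10 · ∫_0^n x^30 dx + O(n^30) = 10 · n^31/31 + O(n^30). (Equivalently, Faulhaber's formula gives the same leading term.)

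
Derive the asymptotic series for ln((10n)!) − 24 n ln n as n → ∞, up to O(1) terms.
ln((10n)!) − 24 n ln n = −14 n ln n + 10(ln 10 − 1) n + (1/2) ln(2π·10n) + O(1/n)

Stirling: ln((10n)!) = 10n ln(10n) − 10n + (1/2) ln(2π·10n) + O(1/n).
Expand 10n ln(10n) = 10n (ln n + ln 10) = 10n ln n + 10n ln 10.
Subtract 24n ln n: leading term is (10 − 24) n ln n = −14 n ln n. The next term is 10n ln 10 − 10n = 10(ln 10 − 1) n. Then the (1/2) ln(2π·10n) correction.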